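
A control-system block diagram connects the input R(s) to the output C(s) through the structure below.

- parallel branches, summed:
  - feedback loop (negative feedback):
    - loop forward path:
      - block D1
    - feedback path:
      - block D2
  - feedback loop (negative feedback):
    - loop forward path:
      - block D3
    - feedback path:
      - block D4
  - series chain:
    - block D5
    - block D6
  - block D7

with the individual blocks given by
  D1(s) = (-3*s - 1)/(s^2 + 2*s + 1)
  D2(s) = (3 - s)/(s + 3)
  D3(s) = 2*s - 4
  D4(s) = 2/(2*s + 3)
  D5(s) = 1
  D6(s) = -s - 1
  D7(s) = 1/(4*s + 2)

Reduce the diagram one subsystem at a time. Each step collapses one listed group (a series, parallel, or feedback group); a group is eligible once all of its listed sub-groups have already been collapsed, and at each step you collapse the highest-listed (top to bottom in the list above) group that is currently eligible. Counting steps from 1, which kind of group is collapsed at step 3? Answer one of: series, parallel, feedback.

1. apply the feedback formula to D1, D2
2. close the feedback loop around D3, D4
3. reduce the series chain D5, D6
4. add [D1/(1+D1*D2)], [D3/(1+D3*D4)], (D5*D6), D7 (parallel)
So the answer for step 3 is series.

Hence the answer: series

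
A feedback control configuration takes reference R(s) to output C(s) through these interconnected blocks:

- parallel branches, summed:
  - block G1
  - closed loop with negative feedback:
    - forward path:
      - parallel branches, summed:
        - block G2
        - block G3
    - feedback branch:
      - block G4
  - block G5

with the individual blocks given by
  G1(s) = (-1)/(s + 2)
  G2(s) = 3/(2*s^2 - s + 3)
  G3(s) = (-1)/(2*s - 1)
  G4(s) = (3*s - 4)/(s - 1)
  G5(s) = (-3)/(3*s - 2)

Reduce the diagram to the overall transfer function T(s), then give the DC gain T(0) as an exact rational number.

First reduce the diagram to T(s).

(1) sum the parallel branches G2, G3; result (-2*s^2 + 7*s - 6)/(4*s^3 - 4*s^2 + 7*s - 3)
(2) feedback reduction of (G2+G3), G4; result (-2*s^3 + 9*s^2 - 13*s + 6)/(4*s^4 - 14*s^3 + 40*s^2 - 56*s + 27)
(3) sum the parallel branches G1, [(G2+G3)/(1+(G2+G3)*G4)], G5; result (-30*s^5 + 87*s^4 - 179*s^3 + 106*s^2 + 138*s - 132)/(12*s^6 - 26*s^5 + 48*s^4 + 48*s^3 - 303*s^2 + 332*s - 108)
The step-3 result is T(s). Setting s = 0: T(0) = -132/(-108) = 11/9.

Answer: 11/9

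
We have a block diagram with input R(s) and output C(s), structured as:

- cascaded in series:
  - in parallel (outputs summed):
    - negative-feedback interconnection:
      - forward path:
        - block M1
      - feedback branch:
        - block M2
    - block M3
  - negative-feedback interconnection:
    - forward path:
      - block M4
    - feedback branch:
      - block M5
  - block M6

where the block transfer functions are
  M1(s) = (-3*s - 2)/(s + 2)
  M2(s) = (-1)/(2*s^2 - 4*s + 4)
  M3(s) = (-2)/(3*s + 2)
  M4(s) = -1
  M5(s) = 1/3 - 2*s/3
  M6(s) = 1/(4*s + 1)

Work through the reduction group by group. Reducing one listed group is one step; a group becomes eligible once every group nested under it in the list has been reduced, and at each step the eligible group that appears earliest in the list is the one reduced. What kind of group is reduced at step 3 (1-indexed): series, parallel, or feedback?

Reducing step by step:

Step 1. feedback reduction of M1, M2
Step 2. combine [M1/(1+M1*M2)], M3 in parallel
Step 3. close the feedback loop around M4, M5
Step 4. reduce the series chain ([M1/(1+M1*M2)]+M3), [M4/(1+M4*M5)], M6
Step 3 collapses a feedback group.

Answer: feedback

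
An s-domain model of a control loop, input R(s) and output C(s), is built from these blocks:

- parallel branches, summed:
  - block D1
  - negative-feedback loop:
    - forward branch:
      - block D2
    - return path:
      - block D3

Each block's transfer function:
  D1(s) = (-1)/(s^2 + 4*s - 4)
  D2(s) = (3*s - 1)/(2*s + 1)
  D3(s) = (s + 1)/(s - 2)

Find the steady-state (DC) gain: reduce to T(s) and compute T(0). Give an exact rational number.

(1) reduce the feedback loop with forward D2 and return D3, giving (3*s^2 - 7*s + 2)/(5*s^2 - s - 3)
(2) reduce the parallel group D1, [D2/(1+D2*D3)], giving (3*s^4 + 5*s^3 - 43*s^2 + 37*s - 5)/(5*s^4 + 19*s^3 - 27*s^2 - 8*s + 12)
That last expression is T(s); at s = 0 only the constant terms survive, so T(0) = -5/12.

Therefore the answer is -5/12.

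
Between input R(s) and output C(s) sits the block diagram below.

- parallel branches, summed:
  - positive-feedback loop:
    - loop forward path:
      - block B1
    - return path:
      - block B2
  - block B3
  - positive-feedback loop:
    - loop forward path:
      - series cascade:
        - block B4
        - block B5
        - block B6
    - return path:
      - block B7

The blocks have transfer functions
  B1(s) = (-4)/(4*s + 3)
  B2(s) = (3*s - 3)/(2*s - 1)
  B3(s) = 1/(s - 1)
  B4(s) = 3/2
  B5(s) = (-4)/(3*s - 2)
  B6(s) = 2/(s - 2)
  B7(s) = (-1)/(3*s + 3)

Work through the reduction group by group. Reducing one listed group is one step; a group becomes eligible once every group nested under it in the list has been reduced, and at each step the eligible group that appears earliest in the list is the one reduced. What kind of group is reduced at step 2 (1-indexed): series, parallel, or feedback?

Step 1. apply the feedback formula to B1, B2
Step 2. cascade B4, B5, B6
Step 3. feedback reduction of (B4*B5*B6), B7
Step 4. parallel reduction of [B1/(1-B1*B2)], B3, [(B4*B5*B6)/(1-(B4*B5*B6)*B7)]
Step 2: series.

Answer: series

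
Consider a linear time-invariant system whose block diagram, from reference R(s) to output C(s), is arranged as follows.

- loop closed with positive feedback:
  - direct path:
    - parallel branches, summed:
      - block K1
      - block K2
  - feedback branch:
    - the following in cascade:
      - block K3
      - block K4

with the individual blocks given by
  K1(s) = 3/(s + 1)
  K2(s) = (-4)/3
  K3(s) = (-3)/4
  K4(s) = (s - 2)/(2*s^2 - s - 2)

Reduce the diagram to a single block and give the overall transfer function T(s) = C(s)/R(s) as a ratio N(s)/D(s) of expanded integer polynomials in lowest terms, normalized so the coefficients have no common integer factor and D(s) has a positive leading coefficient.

1. add K1, K2 (parallel), giving (5 - 4*s)/(3*s + 3)
2. series reduction of K3, K4, giving (6 - 3*s)/(8*s^2 - 4*s - 8)
3. close the feedback loop around (K1+K2), (K3*K4), which is the overall transfer function T(s) = C(s)/R(s) in lowest terms

Therefore the answer is (-32*s^3 + 56*s^2 + 12*s - 40)/(24*s^3 + 3*s - 54).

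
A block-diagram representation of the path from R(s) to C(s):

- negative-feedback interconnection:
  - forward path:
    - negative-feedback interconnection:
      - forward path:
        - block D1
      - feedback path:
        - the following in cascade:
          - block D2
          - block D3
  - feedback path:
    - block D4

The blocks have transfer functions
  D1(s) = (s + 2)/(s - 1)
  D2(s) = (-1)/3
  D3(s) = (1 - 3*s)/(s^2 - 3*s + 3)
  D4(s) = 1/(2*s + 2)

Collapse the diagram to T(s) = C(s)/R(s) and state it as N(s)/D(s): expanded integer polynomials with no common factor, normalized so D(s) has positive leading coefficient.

Answer: (6*s^4 - 24*s^2 + 18*s + 36)/(6*s^4 - 9*s^3 + 25*s^2 + 15*s - 4)

Working:
(1) multiply D2, D3 (series), giving (3*s - 1)/(3*s^2 - 9*s + 9)
(2) feedback reduction of D1, (D2*D3), giving (3*s^3 - 3*s^2 - 9*s + 18)/(3*s^3 - 9*s^2 + 23*s - 11)
(3) feedback reduction of [D1/(1+D1*(D2*D3))], D4, giving the overall T(s)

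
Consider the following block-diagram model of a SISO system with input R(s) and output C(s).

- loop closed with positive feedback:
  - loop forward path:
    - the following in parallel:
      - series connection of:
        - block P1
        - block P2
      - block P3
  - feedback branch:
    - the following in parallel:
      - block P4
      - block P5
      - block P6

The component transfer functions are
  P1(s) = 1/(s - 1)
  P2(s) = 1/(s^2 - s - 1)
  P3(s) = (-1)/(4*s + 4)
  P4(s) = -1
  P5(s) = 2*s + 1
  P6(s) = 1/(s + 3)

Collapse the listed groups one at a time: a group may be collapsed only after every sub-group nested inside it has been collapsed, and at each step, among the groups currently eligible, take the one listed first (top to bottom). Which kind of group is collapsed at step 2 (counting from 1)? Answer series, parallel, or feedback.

Reducing step by step:

[1] multiply P1, P2 (series)
[2] reduce the parallel group (P1*P2), P3
[3] sum the parallel branches P4, P5, P6
[4] collapse the loop (((P1*P2)+P3) forward, (P4+P5+P6) return)
Step 2: parallel.

Answer: parallel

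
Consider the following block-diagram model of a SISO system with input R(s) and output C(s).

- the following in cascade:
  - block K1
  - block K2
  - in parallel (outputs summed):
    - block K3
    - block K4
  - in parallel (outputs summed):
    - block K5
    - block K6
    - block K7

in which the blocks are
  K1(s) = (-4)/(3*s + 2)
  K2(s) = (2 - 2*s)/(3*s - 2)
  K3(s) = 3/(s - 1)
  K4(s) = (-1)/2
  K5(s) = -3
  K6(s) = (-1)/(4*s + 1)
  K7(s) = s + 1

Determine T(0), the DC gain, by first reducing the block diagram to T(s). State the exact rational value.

Step 1 - sum the parallel branches K3, K4 = (7 - s)/(2*s - 2)
Step 2 - reduce the parallel group K5, K6, K7 = (4*s^2 - 7*s - 3)/(4*s + 1)
Step 3 - multiply K1, K2, (K3+K4), (K5+K6+K7) (series) = (-16*s^3 + 140*s^2 - 184*s - 84)/(36*s^3 + 9*s^2 - 16*s - 4)
Evaluating the step-3 result (the overall T(s)) at s = 0 gives T(0) = -84/(-4) = 21.

Hence the answer: 21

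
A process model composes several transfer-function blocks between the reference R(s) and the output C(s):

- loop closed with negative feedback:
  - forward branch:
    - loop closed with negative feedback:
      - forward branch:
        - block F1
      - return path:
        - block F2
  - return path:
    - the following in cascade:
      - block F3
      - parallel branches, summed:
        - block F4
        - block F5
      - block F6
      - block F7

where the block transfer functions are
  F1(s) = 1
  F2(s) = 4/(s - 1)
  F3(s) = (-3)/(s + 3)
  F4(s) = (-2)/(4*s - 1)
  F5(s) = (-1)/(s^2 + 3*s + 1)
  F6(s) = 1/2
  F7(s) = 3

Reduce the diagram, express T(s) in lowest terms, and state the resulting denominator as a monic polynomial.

Answer: s^5 + 35*s^4/4 + 28*s^3 + 35*s^2 - 75*s/8 - 27/8

Working:
Step 1 - feedback reduction of F1, F2: (s - 1)/(s + 3)
Step 2 - sum the parallel branches F4, F5: (-2*s^2 - 10*s - 1)/(4*s^3 + 11*s^2 + s - 1)
Step 3 - reduce the series chain F3, (F4+F5), F6, F7: (18*s^2 + 90*s + 9)/(8*s^4 + 46*s^3 + 68*s^2 + 4*s - 6)
Step 4 - apply the feedback formula to [F1/(1+F1*F2)], (F3*(F4+F5)*F6*F7): (8*s^5 + 38*s^4 + 22*s^3 - 64*s^2 - 10*s + 6)/(8*s^5 + 70*s^4 + 224*s^3 + 280*s^2 - 75*s - 27)
That last expression is T(s), already simplified. Scaling its denominator by 1/8 (the reciprocal of the leading coefficient) yields the monic denominator.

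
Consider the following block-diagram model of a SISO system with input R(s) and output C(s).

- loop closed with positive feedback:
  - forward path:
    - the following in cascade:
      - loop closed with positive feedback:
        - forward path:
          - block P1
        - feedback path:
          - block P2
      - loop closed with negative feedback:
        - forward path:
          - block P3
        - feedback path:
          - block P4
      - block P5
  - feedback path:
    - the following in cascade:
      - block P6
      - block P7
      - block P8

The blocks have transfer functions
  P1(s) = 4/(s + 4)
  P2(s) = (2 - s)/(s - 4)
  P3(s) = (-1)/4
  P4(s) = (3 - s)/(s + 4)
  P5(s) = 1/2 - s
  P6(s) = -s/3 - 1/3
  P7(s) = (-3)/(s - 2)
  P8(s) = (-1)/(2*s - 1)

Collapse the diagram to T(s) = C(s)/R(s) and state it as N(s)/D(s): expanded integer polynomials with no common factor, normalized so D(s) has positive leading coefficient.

(1) feedback reduction of P1, P2 gives (4*s - 16)/(s^2 + 4*s - 24)
(2) apply the feedback formula to P3, P4 gives (-s - 4)/(5*s + 13)
(3) reduce the series chain [P1/(1-P1*P2)], [P3/(1+P3*P4)], P5 gives (4*s^3 - 2*s^2 - 64*s + 32)/(5*s^3 + 33*s^2 - 68*s - 312)
(4) reduce the series chain P6, P7, P8 gives (-s - 1)/(2*s^2 - 5*s + 2)
(5) collapse the loop (([P1/(1-P1*P2)]*[P3/(1+P3*P4)]*P5) forward, (P6*P7*P8) return) - this is the overall T(s), already in the required normalized form

Therefore the answer is (4*s^4 - 10*s^3 - 60*s^2 + 160*s - 64)/(5*s^4 + 25*s^3 - 132*s^2 - 208*s + 592).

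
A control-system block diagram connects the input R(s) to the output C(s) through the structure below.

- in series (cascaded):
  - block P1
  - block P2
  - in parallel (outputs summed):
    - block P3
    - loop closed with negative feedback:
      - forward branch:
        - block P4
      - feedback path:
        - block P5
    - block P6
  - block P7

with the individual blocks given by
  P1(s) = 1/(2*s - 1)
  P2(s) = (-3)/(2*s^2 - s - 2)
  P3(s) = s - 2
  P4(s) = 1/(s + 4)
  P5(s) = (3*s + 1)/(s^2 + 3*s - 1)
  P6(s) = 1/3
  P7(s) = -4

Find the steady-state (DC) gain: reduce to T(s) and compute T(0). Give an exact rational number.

First reduce the diagram to T(s).

1. feedback reduction of P4, P5: (s^2 + 3*s - 1)/(s^3 + 7*s^2 + 14*s - 3)
2. sum the parallel branches P3, [P4/(1+P4*P5)], P6: (3*s^4 + 16*s^3 + 10*s^2 - 70*s + 12)/(3*s^3 + 21*s^2 + 42*s - 9)
3. cascade P1, P2, (P3+[P4/(1+P4*P5)]+P6), P7: (12*s^4 + 64*s^3 + 40*s^2 - 280*s + 48)/(4*s^6 + 24*s^5 + 25*s^4 - 87*s^3 - 16*s^2 + 37*s - 6)
Evaluating the step-3 result (the overall T(s)) at s = 0 gives T(0) = 48/(-6) = -8.

Answer: -8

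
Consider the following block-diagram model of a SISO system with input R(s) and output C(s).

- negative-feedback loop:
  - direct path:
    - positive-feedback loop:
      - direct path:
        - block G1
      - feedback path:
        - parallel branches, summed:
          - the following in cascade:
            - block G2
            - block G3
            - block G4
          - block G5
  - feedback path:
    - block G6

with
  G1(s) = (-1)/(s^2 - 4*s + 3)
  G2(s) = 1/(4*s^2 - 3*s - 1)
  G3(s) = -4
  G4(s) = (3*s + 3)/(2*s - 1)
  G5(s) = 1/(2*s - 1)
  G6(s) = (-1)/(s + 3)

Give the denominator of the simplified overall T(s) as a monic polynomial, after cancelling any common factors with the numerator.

The answer is s^6 - 9*s^5/4 - 61*s^4/8 + 87*s^3/4 - 113*s^2/8 - 57*s/8 - 29/8.

Reasoning:
Step 1. combine G2, G3, G4 in series gives (-12*s - 12)/(8*s^3 - 10*s^2 + s + 1)
Step 2. combine (G2*G3*G4), G5 in parallel gives (4*s^2 - 15*s - 13)/(8*s^3 - 10*s^2 + s + 1)
Step 3. reduce the feedback loop with forward G1 and return ((G2*G3*G4)+G5) gives (-8*s^3 + 10*s^2 - s - 1)/(8*s^5 - 42*s^4 + 65*s^3 - 29*s^2 - 16*s - 10)
Step 4. reduce the feedback loop with forward [G1/(1-G1*((G2*G3*G4)+G5))] and return G6 gives (-8*s^4 - 14*s^3 + 29*s^2 - 4*s - 3)/(8*s^6 - 18*s^5 - 61*s^4 + 174*s^3 - 113*s^2 - 57*s - 29)
The result of step 4 is T(s) in lowest terms. Its denominator has leading coefficient 8; dividing the denominator through by 8 makes it monic.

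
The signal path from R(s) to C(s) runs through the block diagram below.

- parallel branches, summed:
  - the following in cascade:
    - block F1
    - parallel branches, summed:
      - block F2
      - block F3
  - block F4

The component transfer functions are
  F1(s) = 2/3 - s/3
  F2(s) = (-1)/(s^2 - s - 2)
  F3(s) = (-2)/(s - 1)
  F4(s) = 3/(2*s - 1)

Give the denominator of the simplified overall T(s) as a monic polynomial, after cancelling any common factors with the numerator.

Step 1: combine F2, F3 in parallel: (-2*s^2 + s + 5)/(s^3 - 2*s^2 - s + 2)
Step 2: reduce the series chain F1, (F2+F3): (2*s^2 - s - 5)/(3*s^2 - 3)
Step 3: combine (F1*(F2+F3)), F4 in parallel: (4*s^3 + 5*s^2 - 9*s - 4)/(6*s^3 - 3*s^2 - 6*s + 3)
Step 3 gives the fully reduced T(s), with no common factor left to cancel. The denominator's leading coefficient is 6, so divide each of its coefficients by 6 to get the monic form.

Final answer: s^3 - s^2/2 - s + 1/2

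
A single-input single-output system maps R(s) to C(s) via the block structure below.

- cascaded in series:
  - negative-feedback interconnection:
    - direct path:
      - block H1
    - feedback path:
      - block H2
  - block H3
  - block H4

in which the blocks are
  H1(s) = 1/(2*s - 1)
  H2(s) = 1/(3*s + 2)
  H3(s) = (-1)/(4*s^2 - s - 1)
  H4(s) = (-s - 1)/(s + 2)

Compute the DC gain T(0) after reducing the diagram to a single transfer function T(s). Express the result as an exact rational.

Reducing step by step:

Step 1: feedback reduction of H1, H2 = (3*s + 2)/(6*s^2 + s - 1)
Step 2: multiply [H1/(1+H1*H2)], H3, H4 (series) = (3*s^2 + 5*s + 2)/(24*s^5 + 46*s^4 - 15*s^3 - 22*s^2 + s + 2)
The step-2 result is T(s). Setting s = 0: T(0) = 2/2 = 1.

Answer: 1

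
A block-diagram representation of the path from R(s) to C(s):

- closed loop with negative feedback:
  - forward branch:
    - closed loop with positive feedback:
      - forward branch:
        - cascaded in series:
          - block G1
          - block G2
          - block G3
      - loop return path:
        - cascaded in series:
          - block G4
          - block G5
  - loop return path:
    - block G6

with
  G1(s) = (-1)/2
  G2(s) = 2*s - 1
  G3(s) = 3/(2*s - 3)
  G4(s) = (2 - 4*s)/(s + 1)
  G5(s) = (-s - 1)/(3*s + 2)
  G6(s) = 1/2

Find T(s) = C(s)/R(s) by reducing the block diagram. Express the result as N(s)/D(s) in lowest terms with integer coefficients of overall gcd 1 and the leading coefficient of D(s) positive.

Step 1: series reduction of G1, G2, G3: (3 - 6*s)/(4*s - 6)
Step 2: multiply G4, G5 (series): (4*s - 2)/(3*s + 2)
Step 3: reduce the feedback loop with forward (G1*G2*G3) and return (G4*G5): (-18*s^2 - 3*s + 6)/(36*s^2 - 34*s - 6)
Step 4: collapse the loop ([(G1*G2*G3)/(1-(G1*G2*G3)*(G4*G5))] forward, G6 return) - this is the overall T(s), already in the required normalized form

Therefore the answer is (-36*s^2 - 6*s + 12)/(54*s^2 - 71*s - 6).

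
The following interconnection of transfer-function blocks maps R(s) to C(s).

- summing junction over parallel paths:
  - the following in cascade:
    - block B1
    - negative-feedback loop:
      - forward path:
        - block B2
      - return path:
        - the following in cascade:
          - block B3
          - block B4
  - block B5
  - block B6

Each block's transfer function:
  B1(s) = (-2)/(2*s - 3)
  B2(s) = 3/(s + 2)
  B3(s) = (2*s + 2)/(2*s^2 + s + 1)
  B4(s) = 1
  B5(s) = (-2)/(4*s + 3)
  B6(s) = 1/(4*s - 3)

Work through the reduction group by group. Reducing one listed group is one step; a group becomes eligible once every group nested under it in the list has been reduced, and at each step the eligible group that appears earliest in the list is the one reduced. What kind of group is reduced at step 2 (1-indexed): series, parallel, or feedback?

Step 1: combine B3, B4 in series
Step 2: apply the feedback formula to B2, (B3*B4)
Step 3: series reduction of B1, [B2/(1+B2*(B3*B4))]
Step 4: parallel reduction of (B1*[B2/(1+B2*(B3*B4))]), B5, B6
The group at step 2 is a feedback group.

Therefore the answer is feedback.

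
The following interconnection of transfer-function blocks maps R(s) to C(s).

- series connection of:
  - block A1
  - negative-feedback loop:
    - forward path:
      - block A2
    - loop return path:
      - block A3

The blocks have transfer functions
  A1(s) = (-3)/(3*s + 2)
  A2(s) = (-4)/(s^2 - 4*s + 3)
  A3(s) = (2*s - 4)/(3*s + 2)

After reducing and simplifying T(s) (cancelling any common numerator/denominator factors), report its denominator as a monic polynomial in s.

1. apply the feedback formula to A2, A3 -> (-12*s - 8)/(3*s^3 - 10*s^2 - 7*s + 22)
2. cascade A1, [A2/(1+A2*A3)] -> 12/(3*s^3 - 10*s^2 - 7*s + 22)
T(s) is the step-2 result (common factors already cancelled). Leading coefficient of the denominator: 3. Divide through by 3 for the monic polynomial.

Therefore the answer is s^3 - 10*s^2/3 - 7*s/3 + 22/3.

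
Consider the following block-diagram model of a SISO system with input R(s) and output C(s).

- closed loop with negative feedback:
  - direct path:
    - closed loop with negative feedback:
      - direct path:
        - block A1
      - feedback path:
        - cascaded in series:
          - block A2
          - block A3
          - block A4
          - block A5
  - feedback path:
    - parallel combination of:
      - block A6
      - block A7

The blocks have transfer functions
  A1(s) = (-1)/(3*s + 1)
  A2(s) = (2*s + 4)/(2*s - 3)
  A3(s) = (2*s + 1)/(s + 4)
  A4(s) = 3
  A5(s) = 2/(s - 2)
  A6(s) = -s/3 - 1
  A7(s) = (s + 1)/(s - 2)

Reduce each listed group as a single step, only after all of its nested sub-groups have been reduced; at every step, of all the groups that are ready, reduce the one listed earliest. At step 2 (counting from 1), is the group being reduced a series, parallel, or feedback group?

(1) cascade A2, A3, A4, A5
(2) feedback reduction of A1, (A2*A3*A4*A5)
(3) combine A6, A7 in parallel
(4) reduce the feedback loop with forward [A1/(1+A1*(A2*A3*A4*A5))] and return (A6+A7)
So the answer for step 2 is feedback.

Answer: feedback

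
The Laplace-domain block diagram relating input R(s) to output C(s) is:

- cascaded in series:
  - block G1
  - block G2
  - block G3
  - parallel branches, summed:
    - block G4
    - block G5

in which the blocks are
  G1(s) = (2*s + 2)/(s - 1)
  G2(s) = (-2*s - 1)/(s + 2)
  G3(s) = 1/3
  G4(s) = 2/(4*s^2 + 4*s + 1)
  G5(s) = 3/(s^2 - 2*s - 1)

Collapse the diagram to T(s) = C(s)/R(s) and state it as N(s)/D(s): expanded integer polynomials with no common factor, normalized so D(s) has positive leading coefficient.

First reduce the diagram to T(s).

(1) reduce the parallel group G4, G5 gives (14*s^2 + 8*s + 1)/(4*s^4 - 4*s^3 - 11*s^2 - 6*s - 1)
(2) cascade G1, G2, G3, (G4+G5), which is the overall transfer function T(s) = C(s)/R(s) in lowest terms

Answer: (-28*s^3 - 44*s^2 - 18*s - 2)/(6*s^5 - 3*s^4 - 33*s^3 + 3*s^2 + 21*s + 6)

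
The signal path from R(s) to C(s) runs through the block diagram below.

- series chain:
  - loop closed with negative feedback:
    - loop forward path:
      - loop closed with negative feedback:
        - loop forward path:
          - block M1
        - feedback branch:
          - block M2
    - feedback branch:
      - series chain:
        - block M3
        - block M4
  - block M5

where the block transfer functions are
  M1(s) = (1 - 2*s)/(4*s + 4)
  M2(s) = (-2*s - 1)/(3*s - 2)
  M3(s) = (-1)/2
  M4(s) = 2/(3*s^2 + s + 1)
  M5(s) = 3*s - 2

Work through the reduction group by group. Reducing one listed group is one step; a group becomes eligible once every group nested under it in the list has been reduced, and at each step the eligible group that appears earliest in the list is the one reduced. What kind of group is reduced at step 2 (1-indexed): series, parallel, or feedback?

Reducing step by step:

[1] feedback reduction of M1, M2
[2] cascade M3, M4
[3] collapse the loop ([M1/(1+M1*M2)] forward, (M3*M4) return)
[4] multiply [[M1/(1+M1*M2)]/(1+[M1/(1+M1*M2)]*(M3*M4))], M5 (series)
Step 2 collapses a series group.

Answer: series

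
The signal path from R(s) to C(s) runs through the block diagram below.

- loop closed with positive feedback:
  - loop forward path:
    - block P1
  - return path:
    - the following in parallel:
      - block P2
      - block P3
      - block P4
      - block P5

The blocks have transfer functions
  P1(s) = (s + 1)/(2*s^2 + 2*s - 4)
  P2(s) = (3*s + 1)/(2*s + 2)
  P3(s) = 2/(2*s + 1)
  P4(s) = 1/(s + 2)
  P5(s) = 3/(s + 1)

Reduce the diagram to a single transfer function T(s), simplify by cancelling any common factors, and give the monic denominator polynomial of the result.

The answer is s^4 + 11*s^3/4 - 25*s^2/8 - 91*s/8 - 5.

Reasoning:
1. add P2, P3, P4, P5 (parallel) -> (6*s^3 + 37*s^2 + 59*s + 24)/(4*s^3 + 14*s^2 + 14*s + 4)
2. reduce the feedback loop with forward P1 and return (P2+P3+P4+P5) -> (4*s^3 + 14*s^2 + 14*s + 4)/(8*s^4 + 22*s^3 - 25*s^2 - 91*s - 40)
That last expression is T(s), already simplified. Scaling its denominator by 1/8 (the reciprocal of the leading coefficient) yields the monic denominator.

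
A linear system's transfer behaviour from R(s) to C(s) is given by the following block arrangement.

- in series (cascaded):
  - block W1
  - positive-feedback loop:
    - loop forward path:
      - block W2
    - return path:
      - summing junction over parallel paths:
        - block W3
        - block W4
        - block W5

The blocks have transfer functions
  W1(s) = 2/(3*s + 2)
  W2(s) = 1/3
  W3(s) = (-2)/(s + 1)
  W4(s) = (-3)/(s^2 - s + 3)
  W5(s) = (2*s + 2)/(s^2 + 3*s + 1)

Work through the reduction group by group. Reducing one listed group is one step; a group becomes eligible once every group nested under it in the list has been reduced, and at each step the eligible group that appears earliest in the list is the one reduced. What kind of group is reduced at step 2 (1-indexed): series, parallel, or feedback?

Answer: feedback

Working:
[1] reduce the parallel group W3, W4, W5
[2] collapse the loop (W2 forward, (W3+W4+W5) return)
[3] multiply W1, [W2/(1-W2*(W3+W4+W5))] (series)
So the answer for step 2 is feedback.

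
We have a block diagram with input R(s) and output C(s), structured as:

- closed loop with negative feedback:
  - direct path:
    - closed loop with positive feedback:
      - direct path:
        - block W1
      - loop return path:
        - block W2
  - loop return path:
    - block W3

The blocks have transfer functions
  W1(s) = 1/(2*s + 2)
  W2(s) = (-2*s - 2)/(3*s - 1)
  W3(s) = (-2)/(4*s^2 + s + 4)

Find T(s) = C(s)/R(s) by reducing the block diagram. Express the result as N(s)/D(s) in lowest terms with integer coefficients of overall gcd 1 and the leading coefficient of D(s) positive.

Step 1 - feedback reduction of W1, W2 gives (3*s - 1)/(6*s^2 + 6*s)
Step 2 - reduce the feedback loop with forward [W1/(1-W1*W2)] and return W3, giving the overall T(s)

Therefore the answer is (12*s^3 - s^2 + 11*s - 4)/(24*s^4 + 30*s^3 + 30*s^2 + 18*s + 2).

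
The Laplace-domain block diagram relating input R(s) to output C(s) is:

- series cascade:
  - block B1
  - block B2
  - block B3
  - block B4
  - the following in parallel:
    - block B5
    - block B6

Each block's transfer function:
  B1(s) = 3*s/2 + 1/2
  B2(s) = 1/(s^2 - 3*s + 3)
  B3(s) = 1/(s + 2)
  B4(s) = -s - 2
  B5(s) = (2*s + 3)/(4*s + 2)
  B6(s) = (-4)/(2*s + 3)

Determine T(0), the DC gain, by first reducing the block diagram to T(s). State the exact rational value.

Step 1: parallel reduction of B5, B6 = (4*s^2 - 4*s + 1)/(8*s^2 + 16*s + 6)
Step 2: combine B1, B2, B3, B4, (B5+B6) in series = (-12*s^3 + 8*s^2 + s - 1)/(16*s^4 - 16*s^3 - 36*s^2 + 60*s + 36)
That last expression is T(s); at s = 0 only the constant terms survive, so T(0) = -1/36.

Therefore the answer is -1/36.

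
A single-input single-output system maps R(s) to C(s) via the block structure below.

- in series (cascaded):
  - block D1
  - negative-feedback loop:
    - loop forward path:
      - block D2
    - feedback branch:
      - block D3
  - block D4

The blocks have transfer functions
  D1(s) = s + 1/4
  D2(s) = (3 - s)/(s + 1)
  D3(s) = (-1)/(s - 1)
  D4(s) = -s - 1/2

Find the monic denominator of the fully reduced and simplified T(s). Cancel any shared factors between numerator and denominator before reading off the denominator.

Answer: s^2 + s - 4

Working:
[1] reduce the feedback loop with forward D2 and return D3, giving (-s^2 + 4*s - 3)/(s^2 + s - 4)
[2] multiply D1, [D2/(1+D2*D3)], D4 (series), giving (8*s^4 - 26*s^3 + s^2 + 14*s + 3)/(8*s^2 + 8*s - 32)
Step 2 gives the fully reduced T(s), with no common factor left to cancel. The denominator's leading coefficient is 8, so divide each of its coefficients by 8 to get the monic form.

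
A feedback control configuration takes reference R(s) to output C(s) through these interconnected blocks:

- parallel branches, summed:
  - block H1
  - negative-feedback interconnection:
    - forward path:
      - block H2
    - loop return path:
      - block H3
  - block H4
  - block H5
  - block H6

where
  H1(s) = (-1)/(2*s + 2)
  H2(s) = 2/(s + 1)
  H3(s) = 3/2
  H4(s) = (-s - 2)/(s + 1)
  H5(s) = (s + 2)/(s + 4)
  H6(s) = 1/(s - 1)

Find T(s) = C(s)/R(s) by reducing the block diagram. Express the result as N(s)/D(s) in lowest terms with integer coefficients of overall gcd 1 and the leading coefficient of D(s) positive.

Step 1: reduce the feedback loop with forward H2 and return H3 -> 2/(s + 4)
Step 2: parallel reduction of H1, [H2/(1+H2*H3)], H4, H5, H6 - this is the overall T(s), already in the required normalized form

Final answer: (5 - s)/(2*s^2 - 2)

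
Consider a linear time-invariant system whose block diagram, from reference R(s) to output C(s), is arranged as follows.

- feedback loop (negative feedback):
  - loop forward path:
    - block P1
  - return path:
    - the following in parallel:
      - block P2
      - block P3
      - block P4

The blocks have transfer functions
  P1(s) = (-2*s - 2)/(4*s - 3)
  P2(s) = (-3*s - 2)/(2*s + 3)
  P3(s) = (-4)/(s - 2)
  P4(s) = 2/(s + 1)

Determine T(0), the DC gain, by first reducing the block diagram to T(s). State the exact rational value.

Step 1. sum the parallel branches P2, P3, P4; result (-3*s^3 - 3*s^2 - 14*s - 20)/(2*s^3 + s^2 - 7*s - 6)
Step 2. apply the feedback formula to P1, (P2+P3+P4); result (-4*s^3 - 2*s^2 + 14*s + 12)/(14*s^3 - 4*s^2 + 7*s + 58)
Evaluating the step-2 result (the overall T(s)) at s = 0 gives T(0) = 12/58 = 6/29.

Hence the answer: 6/29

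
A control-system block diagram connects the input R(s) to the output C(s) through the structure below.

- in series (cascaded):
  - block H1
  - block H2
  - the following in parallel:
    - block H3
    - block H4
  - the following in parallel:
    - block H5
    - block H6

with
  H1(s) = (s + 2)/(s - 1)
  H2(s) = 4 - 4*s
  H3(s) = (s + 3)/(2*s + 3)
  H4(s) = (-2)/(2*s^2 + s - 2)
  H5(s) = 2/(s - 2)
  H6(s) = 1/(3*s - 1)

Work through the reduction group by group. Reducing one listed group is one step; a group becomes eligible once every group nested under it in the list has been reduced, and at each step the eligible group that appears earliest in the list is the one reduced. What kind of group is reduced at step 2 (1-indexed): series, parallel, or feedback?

Answer: parallel

Working:
Step 1 - combine H3, H4 in parallel
Step 2 - sum the parallel branches H5, H6
Step 3 - combine H1, H2, (H3+H4), (H5+H6) in series
Step 2: parallel.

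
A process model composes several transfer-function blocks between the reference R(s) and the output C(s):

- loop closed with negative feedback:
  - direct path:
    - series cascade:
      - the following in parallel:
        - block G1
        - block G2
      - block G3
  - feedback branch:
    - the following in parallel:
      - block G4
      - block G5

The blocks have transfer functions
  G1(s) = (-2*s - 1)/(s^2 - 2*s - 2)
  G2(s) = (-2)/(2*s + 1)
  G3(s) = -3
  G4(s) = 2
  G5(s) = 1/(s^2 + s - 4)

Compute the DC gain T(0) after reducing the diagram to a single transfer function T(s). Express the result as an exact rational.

First reduce the diagram to T(s).

(1) add G1, G2 (parallel) = (3 - 6*s^2)/(2*s^3 - 3*s^2 - 6*s - 2)
(2) cascade (G1+G2), G3 = (18*s^2 - 9)/(2*s^3 - 3*s^2 - 6*s - 2)
(3) combine G4, G5 in parallel = (2*s^2 + 2*s - 7)/(s^2 + s - 4)
(4) close the feedback loop around ((G1+G2)*G3), (G4+G5) = (18*s^4 + 18*s^3 - 81*s^2 - 9*s + 36)/(2*s^5 + 35*s^4 + 19*s^3 - 140*s^2 + 4*s + 71)
Evaluating the step-4 result (the overall T(s)) at s = 0 gives T(0) = 36/71.

Answer: 36/71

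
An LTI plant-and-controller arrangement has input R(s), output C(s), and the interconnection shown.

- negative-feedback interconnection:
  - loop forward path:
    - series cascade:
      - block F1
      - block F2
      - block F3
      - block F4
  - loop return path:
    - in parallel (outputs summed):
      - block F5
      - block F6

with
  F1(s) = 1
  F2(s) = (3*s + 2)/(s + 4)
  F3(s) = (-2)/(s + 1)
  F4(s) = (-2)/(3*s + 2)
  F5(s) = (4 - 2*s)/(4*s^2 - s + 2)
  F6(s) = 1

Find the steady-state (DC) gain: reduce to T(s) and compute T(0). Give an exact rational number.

Step 1: multiply F1, F2, F3, F4 (series) gives 4/(s^2 + 5*s + 4)
Step 2: parallel reduction of F5, F6 gives (4*s^2 - 3*s + 6)/(4*s^2 - s + 2)
Step 3: reduce the feedback loop with forward (F1*F2*F3*F4) and return (F5+F6) gives (16*s^2 - 4*s + 8)/(4*s^4 + 19*s^3 + 29*s^2 - 6*s + 32)
The step-3 result is T(s). Setting s = 0: T(0) = 8/32 = 1/4.

Hence the answer: 1/4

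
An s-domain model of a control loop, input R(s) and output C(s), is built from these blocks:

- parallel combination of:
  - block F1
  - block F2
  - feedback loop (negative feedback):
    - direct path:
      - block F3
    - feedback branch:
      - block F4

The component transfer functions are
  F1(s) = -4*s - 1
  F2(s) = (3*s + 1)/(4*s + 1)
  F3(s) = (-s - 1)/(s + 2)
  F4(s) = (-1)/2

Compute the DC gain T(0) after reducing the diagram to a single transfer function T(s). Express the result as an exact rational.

Step 1: close the feedback loop around F3, F4: (-2*s - 2)/(3*s + 5)
Step 2: parallel reduction of F1, F2, [F3/(1+F3*F4)]: (-48*s^3 - 103*s^2 - 35*s - 2)/(12*s^2 + 23*s + 5)
That last expression is T(s); at s = 0 only the constant terms survive, so T(0) = -2/5.

Hence the answer: -2/5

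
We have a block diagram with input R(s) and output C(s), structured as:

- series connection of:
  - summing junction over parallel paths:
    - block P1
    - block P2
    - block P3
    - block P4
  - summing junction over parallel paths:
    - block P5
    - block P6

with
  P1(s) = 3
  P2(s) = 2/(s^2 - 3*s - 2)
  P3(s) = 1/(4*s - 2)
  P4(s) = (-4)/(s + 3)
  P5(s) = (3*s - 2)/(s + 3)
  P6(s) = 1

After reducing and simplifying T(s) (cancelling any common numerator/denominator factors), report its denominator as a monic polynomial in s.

The answer is s^5 + 5*s^4/2 - 25*s^3/2 - 67*s^2/2 + 3*s/2 + 9.

Reasoning:
Step 1 - add P1, P2, P3, P4 (parallel): (12*s^4 - 21*s^3 - 68*s^2 + 11*s + 2)/(4*s^4 - 2*s^3 - 44*s^2 - 2*s + 12)
Step 2 - combine P5, P6 in parallel: (4*s + 1)/(s + 3)
Step 3 - reduce the series chain (P1+P2+P3+P4), (P5+P6): (48*s^5 - 72*s^4 - 293*s^3 - 24*s^2 + 19*s + 2)/(4*s^5 + 10*s^4 - 50*s^3 - 134*s^2 + 6*s + 36)
Step 3 gives the fully reduced T(s), with no common factor left to cancel. The denominator's leading coefficient is 4, so divide each of its coefficients by 4 to get the monic form.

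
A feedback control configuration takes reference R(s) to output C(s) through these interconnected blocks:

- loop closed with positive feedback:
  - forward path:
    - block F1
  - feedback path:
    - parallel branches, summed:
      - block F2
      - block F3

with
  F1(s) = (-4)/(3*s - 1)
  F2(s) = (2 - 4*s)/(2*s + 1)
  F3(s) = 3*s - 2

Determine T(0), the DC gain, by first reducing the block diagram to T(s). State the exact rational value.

Step 1 - add F2, F3 (parallel) gives (6*s^2 - 5*s)/(2*s + 1)
Step 2 - collapse the loop (F1 forward, (F2+F3) return) gives (-8*s - 4)/(30*s^2 - 19*s - 1)
Step 2 gives the overall T(s). Then T(0) = -4/(-1) = 4.

Therefore the answer is 4.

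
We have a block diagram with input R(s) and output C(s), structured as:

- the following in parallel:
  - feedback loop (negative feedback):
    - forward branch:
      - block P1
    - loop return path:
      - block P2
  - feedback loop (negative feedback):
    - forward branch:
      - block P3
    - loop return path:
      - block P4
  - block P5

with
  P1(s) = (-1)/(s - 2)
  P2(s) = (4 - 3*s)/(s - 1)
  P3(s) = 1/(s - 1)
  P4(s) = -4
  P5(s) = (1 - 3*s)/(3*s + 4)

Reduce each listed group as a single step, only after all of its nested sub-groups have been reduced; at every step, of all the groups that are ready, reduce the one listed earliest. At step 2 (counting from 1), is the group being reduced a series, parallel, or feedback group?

Answer: feedback

Working:
[1] apply the feedback formula to P1, P2
[2] close the feedback loop around P3, P4
[3] combine [P1/(1+P1*P2)], [P3/(1+P3*P4)], P5 in parallel
At step 2 the group reduced is feedback.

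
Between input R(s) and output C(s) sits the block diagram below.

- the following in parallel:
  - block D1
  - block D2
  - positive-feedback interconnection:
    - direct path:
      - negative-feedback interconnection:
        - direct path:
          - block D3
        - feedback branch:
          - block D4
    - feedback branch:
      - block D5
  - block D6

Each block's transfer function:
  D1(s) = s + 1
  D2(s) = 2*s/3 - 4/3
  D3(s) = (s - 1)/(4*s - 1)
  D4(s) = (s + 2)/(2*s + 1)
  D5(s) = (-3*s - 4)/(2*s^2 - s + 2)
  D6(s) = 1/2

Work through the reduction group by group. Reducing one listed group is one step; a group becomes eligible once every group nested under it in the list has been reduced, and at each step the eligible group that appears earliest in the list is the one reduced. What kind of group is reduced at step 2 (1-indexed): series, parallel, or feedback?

Reducing step by step:

Step 1: collapse the loop (D3 forward, D4 return)
Step 2: reduce the feedback loop with forward [D3/(1+D3*D4)] and return D5
Step 3: reduce the parallel group D1, D2, [[D3/(1+D3*D4)]/(1-[D3/(1+D3*D4)]*D5)], D6
The group at step 2 is a feedback group.

Answer: feedback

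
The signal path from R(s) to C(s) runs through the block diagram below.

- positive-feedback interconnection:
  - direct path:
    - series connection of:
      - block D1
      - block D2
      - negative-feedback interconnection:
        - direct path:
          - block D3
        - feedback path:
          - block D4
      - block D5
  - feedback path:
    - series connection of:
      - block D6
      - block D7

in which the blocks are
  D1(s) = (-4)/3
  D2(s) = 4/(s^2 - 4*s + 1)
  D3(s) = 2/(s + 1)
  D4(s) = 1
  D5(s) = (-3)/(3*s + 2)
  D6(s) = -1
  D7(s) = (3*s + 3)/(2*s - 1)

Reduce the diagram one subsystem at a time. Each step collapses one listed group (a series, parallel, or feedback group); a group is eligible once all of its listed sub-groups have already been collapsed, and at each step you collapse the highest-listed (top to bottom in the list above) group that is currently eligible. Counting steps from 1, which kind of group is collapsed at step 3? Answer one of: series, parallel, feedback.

Step 1 - collapse the loop (D3 forward, D4 return)
Step 2 - series reduction of D1, D2, [D3/(1+D3*D4)], D5
Step 3 - series reduction of D6, D7
Step 4 - reduce the feedback loop with forward (D1*D2*[D3/(1+D3*D4)]*D5) and return (D6*D7)
So the answer for step 3 is series.

Therefore the answer is series.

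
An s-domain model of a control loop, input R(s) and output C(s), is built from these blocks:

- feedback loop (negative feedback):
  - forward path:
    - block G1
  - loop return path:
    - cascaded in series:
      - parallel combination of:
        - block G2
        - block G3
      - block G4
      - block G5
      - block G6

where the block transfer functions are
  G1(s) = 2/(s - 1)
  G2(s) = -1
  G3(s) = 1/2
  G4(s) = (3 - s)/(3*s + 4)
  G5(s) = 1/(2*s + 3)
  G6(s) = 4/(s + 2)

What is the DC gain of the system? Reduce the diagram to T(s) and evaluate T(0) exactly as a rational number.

First reduce the diagram to T(s).

(1) add G2, G3 (parallel) gives (-1)/2
(2) multiply (G2+G3), G4, G5, G6 (series) gives (2*s - 6)/(6*s^3 + 29*s^2 + 46*s + 24)
(3) apply the feedback formula to G1, ((G2+G3)*G4*G5*G6) gives (12*s^3 + 58*s^2 + 92*s + 48)/(6*s^4 + 23*s^3 + 17*s^2 - 18*s - 36)
The step-3 result is T(s). Setting s = 0: T(0) = 48/(-36) = -4/3.

Answer: -4/3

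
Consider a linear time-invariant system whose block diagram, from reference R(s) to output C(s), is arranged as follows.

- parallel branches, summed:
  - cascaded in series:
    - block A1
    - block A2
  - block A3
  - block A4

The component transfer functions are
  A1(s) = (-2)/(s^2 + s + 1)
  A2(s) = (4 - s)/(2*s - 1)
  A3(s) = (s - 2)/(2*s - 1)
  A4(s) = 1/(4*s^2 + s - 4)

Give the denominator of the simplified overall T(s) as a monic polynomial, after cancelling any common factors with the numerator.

1. combine A1, A2 in series, giving (2*s - 8)/(2*s^3 + s^2 + s - 1)
2. reduce the parallel group (A1*A2), A3, A4, giving (4*s^5 - 3*s^4 + s^3 - 34*s^2 - 13*s + 39)/(8*s^5 + 6*s^4 - 3*s^3 - 7*s^2 - 5*s + 4)
Step 2 gives the fully reduced T(s), with no common factor left to cancel. The denominator's leading coefficient is 8, so divide each of its coefficients by 8 to get the monic form.

Answer: s^5 + 3*s^4/4 - 3*s^3/8 - 7*s^2/8 - 5*s/8 + 1/2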